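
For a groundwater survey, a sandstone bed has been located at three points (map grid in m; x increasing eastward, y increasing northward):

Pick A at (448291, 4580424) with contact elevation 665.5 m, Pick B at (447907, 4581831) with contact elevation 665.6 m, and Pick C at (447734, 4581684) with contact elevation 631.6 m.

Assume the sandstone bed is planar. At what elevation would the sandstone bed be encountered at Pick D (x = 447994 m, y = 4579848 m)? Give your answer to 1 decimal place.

Let the plane be z = a·x + b·y + c.
Pick B−Pick A: −384a + 1407b = 0.1;  Pick C−Pick A: −557a + 1260b = −33.9.
Solving gives a = 0.159485958, b = 0.043598158.
Then c = 665.5 − a·448291 − b·4580424 = −270528.67.
At (447994, 4579848): z = 71448.8 + 199672.9 − 270528.67 = 593.0 m.

593.0 m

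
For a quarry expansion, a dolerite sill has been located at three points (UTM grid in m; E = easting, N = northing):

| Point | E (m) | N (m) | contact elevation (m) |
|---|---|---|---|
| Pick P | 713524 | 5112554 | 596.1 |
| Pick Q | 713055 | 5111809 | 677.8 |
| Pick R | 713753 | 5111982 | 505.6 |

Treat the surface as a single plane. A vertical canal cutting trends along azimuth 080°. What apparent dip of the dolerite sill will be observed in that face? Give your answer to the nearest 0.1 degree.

Let the plane be z = a·E + b·N + c.
Pick Q−Pick P: −469a − 745b = 81.7;  Pick R−Pick P: 229a − 572b = −90.5.
Solving gives a = −0.26011, b = 0.05408.
Unit vector along 080° is (sin 80°, cos 80°) = (0.9848, 0.1736).
Slope in that direction = a·(0.9848) + b·(0.1736) = −0.24677.
Apparent dip = arctan|0.24677| = 13.9° (true dip is 14.9°, so apparent ≤ true as expected).

13.9°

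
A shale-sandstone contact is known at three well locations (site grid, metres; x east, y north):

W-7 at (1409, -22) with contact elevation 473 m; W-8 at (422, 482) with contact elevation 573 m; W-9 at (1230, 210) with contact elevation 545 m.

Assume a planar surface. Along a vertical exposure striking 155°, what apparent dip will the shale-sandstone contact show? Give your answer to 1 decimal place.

Two edge vectors: W-7→W-8 = (-987, 504, 100), W-7→W-9 = (-179, 232, 72).
Normal n = (W-7→W-8) × (W-7→W-9) = (13088, 53164, -138768).
So ∂z/∂x = −n_x/n_z = 0.09432 and ∂z/∂y = −n_y/n_z = 0.38311.
Unit vector along 155° is (sin 155°, cos 155°) = (0.4226, -0.9063).
Slope in that direction = a·(0.4226) + b·(-0.9063) = −0.30736.
Apparent dip = arctan|0.30736| = 17.1° (true dip is 21.5°, so apparent ≤ true as expected).

17.1°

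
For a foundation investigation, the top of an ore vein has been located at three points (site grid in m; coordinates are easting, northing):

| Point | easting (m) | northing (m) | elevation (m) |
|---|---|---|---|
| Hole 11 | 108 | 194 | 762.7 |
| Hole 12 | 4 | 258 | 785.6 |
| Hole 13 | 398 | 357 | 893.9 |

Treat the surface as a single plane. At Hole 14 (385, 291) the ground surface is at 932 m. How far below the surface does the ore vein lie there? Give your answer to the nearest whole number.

78 m

Two edge vectors: Hole 11→Hole 12 = (-104, 64, 22.9), Hole 11→Hole 13 = (290, 163, 131.2).
Normal n = (Hole 11→Hole 12) × (Hole 11→Hole 13) = (4664.1, 20285.8, -35512).
So ∂z/∂easting = −n_x/n_z = 0.13134 and ∂z/∂northing = −n_y/n_z = 0.57124.
Intercept c from Hole 11: 762.7 − 14.18 − 110.82 = 637.70.
At (385, 291): z_contact = 50.6 + 166.2 + 637.70 = 854.5 m.
Depth below ground = 932 − 854.5 = 78 m.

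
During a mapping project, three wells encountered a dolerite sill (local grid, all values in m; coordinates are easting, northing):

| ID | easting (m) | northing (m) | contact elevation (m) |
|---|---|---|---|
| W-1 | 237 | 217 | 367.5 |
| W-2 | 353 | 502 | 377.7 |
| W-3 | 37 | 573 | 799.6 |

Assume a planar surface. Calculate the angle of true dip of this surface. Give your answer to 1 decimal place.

Two edge vectors: W-1→W-2 = (116, 285, 10.2), W-1→W-3 = (-200, 356, 432.1).
Normal n = (W-1→W-2) × (W-1→W-3) = (119517.3, -52163.6, 98296).
So ∂z/∂easting = −n_x/n_z = −1.21589 and ∂z/∂northing = −n_y/n_z = 0.53068.
Gradient magnitude |∇z| = √(a² + b²) = √(1.47839 + 0.28162) = 1.32665.
True dip = arctan(1.32665) = 53.0°, dipping toward ESE (azimuth ≈ 114°).

53.0°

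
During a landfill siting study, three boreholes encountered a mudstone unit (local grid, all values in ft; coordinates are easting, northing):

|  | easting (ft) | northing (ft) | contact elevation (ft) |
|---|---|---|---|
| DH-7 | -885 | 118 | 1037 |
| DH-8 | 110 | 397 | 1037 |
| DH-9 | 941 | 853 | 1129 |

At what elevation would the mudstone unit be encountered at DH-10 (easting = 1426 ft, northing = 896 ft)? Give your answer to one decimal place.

1090.6 ft

Let the plane be z = a·easting + b·northing + c.
DH-8−DH-7: 995a + 279b = 0;  DH-9−DH-7: 1826a + 735b = 92.
Solving gives a = −0.115689, b = 0.412582.
Then c = 1037 − a·-885 − b·118 = 885.93.
At (1426, 896): z = −165.0 + 369.7 + 885.93 = 1090.6 ft.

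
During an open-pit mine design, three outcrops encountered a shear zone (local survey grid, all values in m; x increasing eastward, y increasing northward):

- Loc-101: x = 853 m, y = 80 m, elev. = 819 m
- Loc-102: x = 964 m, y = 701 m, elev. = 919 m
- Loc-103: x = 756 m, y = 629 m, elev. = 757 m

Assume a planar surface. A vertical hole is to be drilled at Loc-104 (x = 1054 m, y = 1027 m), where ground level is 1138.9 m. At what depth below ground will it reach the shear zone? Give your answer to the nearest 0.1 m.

Let the plane be z = a·x + b·y + c.
Loc-102−Loc-101: 111a + 621b = 100;  Loc-103−Loc-101: −97a + 549b = −62.
Solving gives a = 0.770796, b = 0.023255.
Then c = 819 − a·853 − b·80 = 159.65.
At (1054, 1027): z_contact = 812.42 + 23.88 + 159.65 = 995.95 m.
Depth below ground = 1138.9 − 995.95 = 142.9 m.

142.9 m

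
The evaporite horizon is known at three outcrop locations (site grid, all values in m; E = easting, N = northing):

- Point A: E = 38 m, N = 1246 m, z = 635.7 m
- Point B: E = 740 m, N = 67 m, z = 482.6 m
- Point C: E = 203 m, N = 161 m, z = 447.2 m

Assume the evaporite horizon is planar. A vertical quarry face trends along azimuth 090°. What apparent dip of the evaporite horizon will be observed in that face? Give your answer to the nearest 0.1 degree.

Two edge vectors: Point A→Point B = (702, -1179, -153.1), Point A→Point C = (165, -1085, -188.5).
Normal n = (Point A→Point B) × (Point A→Point C) = (56128, 107065.5, -567135).
So ∂z/∂E = −n_x/n_z = 0.09897 and ∂z/∂N = −n_y/n_z = 0.18878.
Unit vector along 090° is (sin 90°, cos 90°) = (1.0000, 0.0000).
Slope in that direction = a·(1.0000) + b·(0.0000) = 0.09897.
Apparent dip = arctan|0.09897| = 5.7° (true dip is 12.0°, so apparent ≤ true as expected).

5.7°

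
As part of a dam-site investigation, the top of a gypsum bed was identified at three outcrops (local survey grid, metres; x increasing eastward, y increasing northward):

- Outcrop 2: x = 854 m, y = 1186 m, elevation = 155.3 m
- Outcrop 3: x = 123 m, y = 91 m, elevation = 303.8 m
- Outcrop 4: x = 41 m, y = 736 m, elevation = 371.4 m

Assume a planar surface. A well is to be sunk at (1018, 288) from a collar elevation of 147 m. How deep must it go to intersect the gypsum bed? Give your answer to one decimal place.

Let the plane be z = a·x + b·y + c.
Outcrop 3−Outcrop 2: −731a − 1095b = 148.5;  Outcrop 4−Outcrop 2: −813a − 450b = 216.1.
Solving gives a = −0.302528, b = 0.066345.
Then c = 155.3 − a·854 − b·1186 = 334.97.
At (1018, 288): z_contact = −307.97 + 19.11 + 334.97 = 46.11 m.
Depth below ground = 147 − 46.11 = 100.9 m.

100.9 m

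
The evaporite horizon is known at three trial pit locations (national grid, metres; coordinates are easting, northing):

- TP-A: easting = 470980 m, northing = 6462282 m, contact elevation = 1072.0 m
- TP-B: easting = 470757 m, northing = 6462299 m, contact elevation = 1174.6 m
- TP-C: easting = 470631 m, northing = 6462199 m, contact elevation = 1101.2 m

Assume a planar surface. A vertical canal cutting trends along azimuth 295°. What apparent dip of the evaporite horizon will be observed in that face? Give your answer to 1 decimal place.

Let the plane be z = a·easting + b·northing + c.
TP-B−TP-A: −223a + 17b = 102.6;  TP-C−TP-A: −349a − 83b = 29.2.
Solving gives a = −0.36872, b = 1.19858.
Unit vector along 295° is (sin 295°, cos 295°) = (-0.9063, 0.4226).
Slope in that direction = a·(-0.9063) + b·(0.4226) = 0.84072.
Apparent dip = arctan|0.84072| = 40.1° (true dip is 51.4°, so apparent ≤ true as expected).

40.1°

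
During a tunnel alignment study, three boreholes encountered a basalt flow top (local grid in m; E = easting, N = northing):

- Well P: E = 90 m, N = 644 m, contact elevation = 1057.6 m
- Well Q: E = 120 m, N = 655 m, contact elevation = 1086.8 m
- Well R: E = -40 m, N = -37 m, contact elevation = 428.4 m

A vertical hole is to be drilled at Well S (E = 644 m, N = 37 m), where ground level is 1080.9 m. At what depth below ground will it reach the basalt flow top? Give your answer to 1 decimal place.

Two edge vectors: Well P→Well Q = (30, 11, 29.2), Well P→Well R = (-130, -681, -629.2).
Normal n = (Well P→Well Q) × (Well P→Well R) = (12964, 15080, -19000).
So ∂z/∂E = −n_x/n_z = 0.68232 and ∂z/∂N = −n_y/n_z = 0.79368.
Intercept c from Well P: 1057.6 − 61.41 − 511.13 = 485.06.
At (644, 37): z_contact = 439.41 + 29.37 + 485.06 = 953.84 m.
Depth below ground = 1080.9 − 953.84 = 127.1 m.

127.1 m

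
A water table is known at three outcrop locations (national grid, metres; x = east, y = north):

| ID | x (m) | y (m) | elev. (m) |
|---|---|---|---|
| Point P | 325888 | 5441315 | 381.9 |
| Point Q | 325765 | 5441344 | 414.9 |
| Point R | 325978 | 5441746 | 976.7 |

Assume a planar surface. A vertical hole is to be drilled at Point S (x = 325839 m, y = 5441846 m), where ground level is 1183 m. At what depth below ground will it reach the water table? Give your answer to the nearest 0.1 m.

77.0 m

Two edge vectors: Point P→Point Q = (-123, 29, 33), Point P→Point R = (90, 431, 594.8).
Normal n = (Point P→Point Q) × (Point P→Point R) = (3026.2, 76130.4, -55623).
So ∂z/∂x = −n_x/n_z = 0.054405552 and ∂z/∂y = −n_y/n_z = 1.368685616.
Intercept c from Point P: 381.9 − 17730.12 − 7447449.57 = −7464797.79.
At (325839, 5441846): z_contact = 17727.45 + 7448176.34 − 7464797.79 = 1106.01 m.
Depth below ground = 1183 − 1106.01 = 77.0 m.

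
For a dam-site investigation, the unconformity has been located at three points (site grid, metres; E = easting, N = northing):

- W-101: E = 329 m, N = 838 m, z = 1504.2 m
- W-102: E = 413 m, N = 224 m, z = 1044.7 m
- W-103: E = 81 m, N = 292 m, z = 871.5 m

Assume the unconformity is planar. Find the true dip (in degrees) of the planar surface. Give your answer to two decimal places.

47.53°

Two edge vectors: W-101→W-102 = (84, -614, -459.5), W-101→W-103 = (-248, -546, -632.7).
Normal n = (W-101→W-102) × (W-101→W-103) = (137590.8, 167102.8, -198136).
So ∂z/∂E = −n_x/n_z = 0.69443 and ∂z/∂N = −n_y/n_z = 0.84337.
Gradient magnitude |∇z| = √(a² + b²) = √(0.48223 + 0.71128) = 1.09248.
True dip = arctan(1.09248) = 47.53°, dipping toward SW (azimuth ≈ 219°).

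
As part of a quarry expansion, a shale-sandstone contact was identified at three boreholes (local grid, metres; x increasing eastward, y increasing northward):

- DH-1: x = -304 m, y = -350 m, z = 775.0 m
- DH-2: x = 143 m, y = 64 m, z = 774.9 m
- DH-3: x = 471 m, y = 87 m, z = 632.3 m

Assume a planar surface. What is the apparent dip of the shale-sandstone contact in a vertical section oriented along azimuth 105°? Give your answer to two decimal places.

Two edge vectors: DH-1→DH-2 = (447, 414, -0.1), DH-1→DH-3 = (775, 437, -142.7).
Normal n = (DH-1→DH-2) × (DH-1→DH-3) = (-59034.1, 63709.4, -125511).
So ∂z/∂x = −n_x/n_z = −0.47035 and ∂z/∂y = −n_y/n_z = 0.50760.
Unit vector along 105° is (sin 105°, cos 105°) = (0.9659, -0.2588).
Slope in that direction = a·(0.9659) + b·(-0.2588) = −0.58570.
Apparent dip = arctan|0.58570| = 30.36° (true dip is 34.7°, so apparent ≤ true as expected).

30.36°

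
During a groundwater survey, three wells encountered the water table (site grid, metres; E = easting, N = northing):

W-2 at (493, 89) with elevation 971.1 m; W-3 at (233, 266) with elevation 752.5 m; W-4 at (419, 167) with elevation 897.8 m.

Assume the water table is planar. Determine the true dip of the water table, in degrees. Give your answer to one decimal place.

Let the plane be z = a·E + b·N + c.
W-3−W-2: −260a + 177b = −218.6;  W-4−W-2: −74a + 78b = −73.3.
Solving gives a = 0.56763, b = −0.40123.
Gradient magnitude |∇z| = √(a² + b²) = √(0.32220 + 0.16098) = 0.69511.
True dip = arctan(0.69511) = 34.8°, dipping toward NW (azimuth ≈ 305°).

34.8°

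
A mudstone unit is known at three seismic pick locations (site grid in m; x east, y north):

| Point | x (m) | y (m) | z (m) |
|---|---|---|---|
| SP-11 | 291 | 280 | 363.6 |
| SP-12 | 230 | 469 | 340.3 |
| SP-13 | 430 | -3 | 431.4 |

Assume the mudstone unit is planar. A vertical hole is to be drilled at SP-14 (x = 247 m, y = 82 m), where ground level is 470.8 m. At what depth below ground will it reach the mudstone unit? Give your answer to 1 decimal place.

Two edge vectors: SP-11→SP-12 = (-61, 189, -23.3), SP-11→SP-13 = (139, -283, 67.8).
Normal n = (SP-11→SP-12) × (SP-11→SP-13) = (6220.3, 897.1, -9008).
So ∂z/∂x = −n_x/n_z = 0.69053 and ∂z/∂y = −n_y/n_z = 0.09959.
Intercept c from SP-11: 363.6 − 200.94 − 27.88 = 134.77.
At (247, 82): z_contact = 170.56 + 8.17 + 134.77 = 313.50 m.
Depth below ground = 470.8 − 313.50 = 157.3 m.

157.3 m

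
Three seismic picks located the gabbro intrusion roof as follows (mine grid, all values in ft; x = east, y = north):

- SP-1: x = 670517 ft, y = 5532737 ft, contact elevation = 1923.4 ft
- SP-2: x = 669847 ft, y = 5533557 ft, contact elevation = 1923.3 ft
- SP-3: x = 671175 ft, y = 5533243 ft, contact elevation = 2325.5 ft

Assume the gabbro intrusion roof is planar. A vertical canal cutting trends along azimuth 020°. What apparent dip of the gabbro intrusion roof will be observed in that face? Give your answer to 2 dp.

Two edge vectors: SP-1→SP-2 = (-670, 820, -0.1), SP-1→SP-3 = (658, 506, 402.1).
Normal n = (SP-1→SP-2) × (SP-1→SP-3) = (329772.6, 269341.2, -878580).
So ∂z/∂x = −n_x/n_z = 0.37535 and ∂z/∂y = −n_y/n_z = 0.30656.
Unit vector along 020° is (sin 20°, cos 20°) = (0.3420, 0.9397).
Slope in that direction = a·(0.3420) + b·(0.9397) = 0.41645.
Apparent dip = arctan|0.41645| = 22.61° (true dip is 25.9°, so apparent ≤ true as expected).

22.61°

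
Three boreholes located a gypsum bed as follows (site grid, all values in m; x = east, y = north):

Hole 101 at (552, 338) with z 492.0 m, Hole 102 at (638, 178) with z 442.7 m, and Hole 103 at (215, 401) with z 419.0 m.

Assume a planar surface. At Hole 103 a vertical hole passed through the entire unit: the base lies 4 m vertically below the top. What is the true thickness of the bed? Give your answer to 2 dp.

Two edge vectors: Hole 101→Hole 102 = (86, -160, -49.3), Hole 101→Hole 103 = (-337, 63, -73).
Normal n = (Hole 101→Hole 102) × (Hole 101→Hole 103) = (14785.9, 22892.1, -48502).
So ∂z/∂x = −n_x/n_z = 0.30485 and ∂z/∂y = −n_y/n_z = 0.47198.
|∇z| = √(a²+b²) = 0.56187, so dip δ = arctan(0.56187) = 29.33°.
True thickness = vertical thickness × cos δ = 4 × cos 29.33° = 3.49 m.

3.49 m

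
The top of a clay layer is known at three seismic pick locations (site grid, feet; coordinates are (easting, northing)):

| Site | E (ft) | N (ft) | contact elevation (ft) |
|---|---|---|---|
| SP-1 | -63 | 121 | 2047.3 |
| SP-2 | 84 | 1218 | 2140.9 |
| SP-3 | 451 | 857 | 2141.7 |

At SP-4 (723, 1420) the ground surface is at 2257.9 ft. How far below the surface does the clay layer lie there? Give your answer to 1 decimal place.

53.2 ft

Two edge vectors: SP-1→SP-2 = (147, 1097, 93.6), SP-1→SP-3 = (514, 736, 94.4).
Normal n = (SP-1→SP-2) × (SP-1→SP-3) = (34667.2, 34233.6, -455666).
So ∂z/∂E = −n_x/n_z = 0.076080 and ∂z/∂N = −n_y/n_z = 0.075129.
Intercept c from SP-1: 2047.3 + 4.79 − 9.09 = 2043.00.
At (723, 1420): z_contact = 55.01 + 106.68 + 2043.00 = 2204.69 ft.
Depth below ground = 2257.9 − 2204.69 = 53.2 ft.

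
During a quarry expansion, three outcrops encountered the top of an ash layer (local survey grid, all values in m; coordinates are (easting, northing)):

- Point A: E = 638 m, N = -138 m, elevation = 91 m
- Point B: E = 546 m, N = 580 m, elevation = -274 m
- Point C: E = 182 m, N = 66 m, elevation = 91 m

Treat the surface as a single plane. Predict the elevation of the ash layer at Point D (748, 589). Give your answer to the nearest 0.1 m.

Two edge vectors: Point A→Point B = (-92, 718, -365), Point A→Point C = (-456, 204, 0).
Normal n = (Point A→Point B) × (Point A→Point C) = (74460, 166440, 308640).
So ∂z/∂E = −n_x/n_z = −0.24125 and ∂z/∂N = −n_y/n_z = −0.53927.
Intercept c from Point A: 91 + 153.92 − 74.42 = 170.50.
At (748, 589): z = −180.5 − 317.6 + 170.50 = -327.6 m.

-327.6 m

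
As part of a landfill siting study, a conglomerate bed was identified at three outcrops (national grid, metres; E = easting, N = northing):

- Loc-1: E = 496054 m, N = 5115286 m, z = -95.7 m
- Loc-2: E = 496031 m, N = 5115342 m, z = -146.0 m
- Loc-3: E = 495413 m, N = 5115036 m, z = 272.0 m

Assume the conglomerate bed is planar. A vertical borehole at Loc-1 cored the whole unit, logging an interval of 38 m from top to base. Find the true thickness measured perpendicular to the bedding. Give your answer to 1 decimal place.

26.9 m

Let the plane be z = a·E + b·N + c.
Loc-2−Loc-1: −23a + 56b = −50.3;  Loc-3−Loc-1: −641a − 250b = 367.7.
Solving gives a = −0.19248, b = −0.97727.
|∇z| = √(a²+b²) = 0.99605, so dip δ = arctan(0.99605) = 44.89°.
True thickness = vertical thickness × cos δ = 38 × cos 44.89° = 26.9 m.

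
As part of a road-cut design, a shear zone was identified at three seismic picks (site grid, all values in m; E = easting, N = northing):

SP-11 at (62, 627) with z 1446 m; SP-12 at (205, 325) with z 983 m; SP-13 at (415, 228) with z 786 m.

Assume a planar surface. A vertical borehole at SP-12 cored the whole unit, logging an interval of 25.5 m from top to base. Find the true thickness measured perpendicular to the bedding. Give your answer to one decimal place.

14.7 m

Two edge vectors: SP-11→SP-12 = (143, -302, -463), SP-11→SP-13 = (353, -399, -660).
Normal n = (SP-11→SP-12) × (SP-11→SP-13) = (14583, -69059, 49549).
So ∂z/∂E = −n_x/n_z = −0.29431 and ∂z/∂N = −n_y/n_z = 1.39375.
|∇z| = √(a²+b²) = 1.42449, so dip δ = arctan(1.42449) = 54.93°.
True thickness = vertical thickness × cos δ = 25.5 × cos 54.93° = 14.7 m.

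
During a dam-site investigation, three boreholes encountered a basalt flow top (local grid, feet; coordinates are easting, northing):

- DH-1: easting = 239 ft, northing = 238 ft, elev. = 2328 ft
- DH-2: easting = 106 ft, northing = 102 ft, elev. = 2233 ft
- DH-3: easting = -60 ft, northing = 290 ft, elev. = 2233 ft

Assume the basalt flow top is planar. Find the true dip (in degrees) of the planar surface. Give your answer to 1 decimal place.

26.6°

Two edge vectors: DH-1→DH-2 = (-133, -136, -95), DH-1→DH-3 = (-299, 52, -95).
Normal n = (DH-1→DH-2) × (DH-1→DH-3) = (17860, 15770, -47580).
So ∂z/∂easting = −n_x/n_z = 0.37537 and ∂z/∂northing = −n_y/n_z = 0.33144.
Gradient magnitude |∇z| = √(a² + b²) = √(0.14090 + 0.10985) = 0.50075.
True dip = arctan(0.50075) = 26.6°, dipping toward SW (azimuth ≈ 229°).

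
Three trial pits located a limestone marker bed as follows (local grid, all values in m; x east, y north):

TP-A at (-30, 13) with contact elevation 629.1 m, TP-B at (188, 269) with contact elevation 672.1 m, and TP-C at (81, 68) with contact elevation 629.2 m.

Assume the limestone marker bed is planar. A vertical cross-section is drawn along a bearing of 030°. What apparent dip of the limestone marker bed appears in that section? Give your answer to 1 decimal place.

Two edge vectors: TP-A→TP-B = (218, 256, 43), TP-A→TP-C = (111, 55, 0.1).
Normal n = (TP-A→TP-B) × (TP-A→TP-C) = (-2339.4, 4751.2, -16426).
So ∂z/∂x = −n_x/n_z = −0.14242 and ∂z/∂y = −n_y/n_z = 0.28925.
Unit vector along 030° is (sin 30°, cos 30°) = (0.5000, 0.8660).
Slope in that direction = a·(0.5000) + b·(0.8660) = 0.17929.
Apparent dip = arctan|0.17929| = 10.2° (true dip is 17.9°, so apparent ≤ true as expected).

10.2°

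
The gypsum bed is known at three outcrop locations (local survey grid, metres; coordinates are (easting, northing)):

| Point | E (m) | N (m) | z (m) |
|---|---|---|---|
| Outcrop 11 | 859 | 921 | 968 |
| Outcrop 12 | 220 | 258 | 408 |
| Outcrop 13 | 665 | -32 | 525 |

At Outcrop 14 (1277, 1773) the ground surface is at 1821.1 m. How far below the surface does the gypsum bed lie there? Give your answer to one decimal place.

334.9 m

Let the plane be z = a·E + b·N + c.
Outcrop 12−Outcrop 11: −639a − 663b = −560;  Outcrop 13−Outcrop 11: −194a − 953b = −443.
Solving gives a = 0.499581, b = 0.363149.
Then c = 968 − a·859 − b·921 = 204.40.
At (1277, 1773): z_contact = 637.96 + 643.86 + 204.40 = 1486.23 m.
Depth below ground = 1821.1 − 1486.23 = 334.9 m.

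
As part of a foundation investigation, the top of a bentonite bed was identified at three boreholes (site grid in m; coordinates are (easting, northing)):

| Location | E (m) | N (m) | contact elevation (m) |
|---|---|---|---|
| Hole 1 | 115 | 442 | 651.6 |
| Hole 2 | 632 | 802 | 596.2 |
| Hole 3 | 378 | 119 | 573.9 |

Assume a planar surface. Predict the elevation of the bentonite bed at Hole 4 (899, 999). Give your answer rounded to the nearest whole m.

569 m

Two edge vectors: Hole 1→Hole 2 = (517, 360, -55.4), Hole 1→Hole 3 = (263, -323, -77.7).
Normal n = (Hole 1→Hole 2) × (Hole 1→Hole 3) = (-45866.2, 25600.7, -261671).
So ∂z/∂E = −n_x/n_z = −0.17528 and ∂z/∂N = −n_y/n_z = 0.09784.
Intercept c from Hole 1: 651.6 + 20.16 − 43.24 = 628.51.
At (899, 999): z = −157.6 + 97.7 + 628.51 = 568.7 m.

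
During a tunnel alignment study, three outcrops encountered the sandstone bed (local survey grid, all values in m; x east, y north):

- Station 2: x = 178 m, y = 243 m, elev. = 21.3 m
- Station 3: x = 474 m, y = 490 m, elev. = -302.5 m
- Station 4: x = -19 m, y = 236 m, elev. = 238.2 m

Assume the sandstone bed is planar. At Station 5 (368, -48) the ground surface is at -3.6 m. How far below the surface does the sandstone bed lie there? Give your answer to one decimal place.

186.9 m

Two edge vectors: Station 2→Station 3 = (296, 247, -323.8), Station 2→Station 4 = (-197, -7, 216.9).
Normal n = (Station 2→Station 3) × (Station 2→Station 4) = (51307.7, -413.8, 46587).
So ∂z/∂x = −n_x/n_z = −1.10133 and ∂z/∂y = −n_y/n_z = 0.00888.
Intercept c from Station 2: 21.3 + 196.04 − 2.16 = 215.18.
At (368, -48): z_contact = −405.29 − 0.43 + 215.18 = -190.54 m.
Depth below ground = -3.6 − (-190.54) = 186.9 m.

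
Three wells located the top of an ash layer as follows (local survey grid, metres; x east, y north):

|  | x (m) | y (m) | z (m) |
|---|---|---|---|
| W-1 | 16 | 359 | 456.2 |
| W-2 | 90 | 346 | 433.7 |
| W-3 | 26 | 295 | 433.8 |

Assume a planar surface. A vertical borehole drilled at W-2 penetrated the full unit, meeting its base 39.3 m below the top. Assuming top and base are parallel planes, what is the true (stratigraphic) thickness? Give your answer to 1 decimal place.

Two edge vectors: W-1→W-2 = (74, -13, -22.5), W-1→W-3 = (10, -64, -22.4).
Normal n = (W-1→W-2) × (W-1→W-3) = (-1148.8, 1432.6, -4606).
So ∂z/∂x = −n_x/n_z = −0.24941 and ∂z/∂y = −n_y/n_z = 0.31103.
|∇z| = √(a²+b²) = 0.39868, so dip δ = arctan(0.39868) = 21.74°.
True thickness = vertical thickness × cos δ = 39.3 × cos 21.74° = 36.5 m.

36.5 m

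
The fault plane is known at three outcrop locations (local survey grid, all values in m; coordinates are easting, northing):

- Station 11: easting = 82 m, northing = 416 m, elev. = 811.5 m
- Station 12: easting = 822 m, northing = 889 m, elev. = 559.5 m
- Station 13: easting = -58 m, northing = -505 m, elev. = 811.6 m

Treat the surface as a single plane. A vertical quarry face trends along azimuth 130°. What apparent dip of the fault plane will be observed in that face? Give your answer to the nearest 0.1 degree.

Let the plane be z = a·easting + b·northing + c.
Station 12−Station 11: 740a + 473b = −252;  Station 13−Station 11: −140a − 921b = 0.1.
Solving gives a = −0.37711, b = 0.05722.
Unit vector along 130° is (sin 130°, cos 130°) = (0.7660, -0.6428).
Slope in that direction = a·(0.7660) + b·(-0.6428) = −0.32566.
Apparent dip = arctan|0.32566| = 18.0° (true dip is 20.9°, so apparent ≤ true as expected).

18.0°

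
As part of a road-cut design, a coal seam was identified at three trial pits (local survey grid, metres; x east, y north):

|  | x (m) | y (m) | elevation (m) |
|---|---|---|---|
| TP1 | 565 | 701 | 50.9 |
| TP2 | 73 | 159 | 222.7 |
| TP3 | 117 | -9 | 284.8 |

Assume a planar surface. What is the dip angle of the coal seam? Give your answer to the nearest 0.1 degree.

19.8°

Let the plane be z = a·x + b·y + c.
TP2−TP1: −492a − 542b = 171.8;  TP3−TP1: −448a − 710b = 233.9.
Solving gives a = 0.04503, b = −0.35785.
Gradient magnitude |∇z| = √(a² + b²) = √(0.00203 + 0.12806) = 0.36067.
True dip = arctan(0.36067) = 19.8°, dipping toward N (azimuth ≈ 353°).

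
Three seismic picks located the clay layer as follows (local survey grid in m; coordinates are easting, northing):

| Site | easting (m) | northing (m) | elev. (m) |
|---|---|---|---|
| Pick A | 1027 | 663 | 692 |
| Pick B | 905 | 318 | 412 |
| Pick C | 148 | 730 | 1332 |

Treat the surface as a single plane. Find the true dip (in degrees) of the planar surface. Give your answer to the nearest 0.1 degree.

Let the plane be z = a·easting + b·northing + c.
Pick B−Pick A: −122a − 345b = −280;  Pick C−Pick A: −879a + 67b = 640.
Solving gives a = −0.64875, b = 1.04101.
Gradient magnitude |∇z| = √(a² + b²) = √(0.42088 + 1.08370) = 1.22661.
True dip = arctan(1.22661) = 50.8°, dipping toward SSE (azimuth ≈ 148°).

50.8°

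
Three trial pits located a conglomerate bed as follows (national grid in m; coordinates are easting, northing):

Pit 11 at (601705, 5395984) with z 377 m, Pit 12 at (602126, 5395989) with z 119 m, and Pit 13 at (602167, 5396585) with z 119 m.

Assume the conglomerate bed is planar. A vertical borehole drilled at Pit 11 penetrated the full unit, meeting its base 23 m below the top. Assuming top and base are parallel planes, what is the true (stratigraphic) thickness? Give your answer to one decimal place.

Let the plane be z = a·easting + b·northing + c.
Pit 12−Pit 11: 421a + 5b = −258;  Pit 13−Pit 11: 462a + 601b = −258.
Solving gives a = −0.61333, b = 0.04219.
|∇z| = √(a²+b²) = 0.61478, so dip δ = arctan(0.61478) = 31.58°.
True thickness = vertical thickness × cos δ = 23 × cos 31.58° = 19.6 m.

19.6 m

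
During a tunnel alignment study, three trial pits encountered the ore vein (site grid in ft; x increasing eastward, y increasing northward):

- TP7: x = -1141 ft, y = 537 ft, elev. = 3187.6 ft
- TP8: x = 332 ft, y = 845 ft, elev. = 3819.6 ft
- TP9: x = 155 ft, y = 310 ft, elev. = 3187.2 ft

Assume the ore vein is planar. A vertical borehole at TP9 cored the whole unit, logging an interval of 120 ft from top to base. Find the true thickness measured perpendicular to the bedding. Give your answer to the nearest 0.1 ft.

79.4 ft

Let the plane be z = a·x + b·y + c.
TP8−TP7: 1473a + 308b = 632;  TP9−TP7: 1296a − 227b = −0.4.
Solving gives a = 0.19541, b = 1.11741.
|∇z| = √(a²+b²) = 1.13436, so dip δ = arctan(1.13436) = 48.60°.
True thickness = vertical thickness × cos δ = 120 × cos 48.60° = 79.4 ft.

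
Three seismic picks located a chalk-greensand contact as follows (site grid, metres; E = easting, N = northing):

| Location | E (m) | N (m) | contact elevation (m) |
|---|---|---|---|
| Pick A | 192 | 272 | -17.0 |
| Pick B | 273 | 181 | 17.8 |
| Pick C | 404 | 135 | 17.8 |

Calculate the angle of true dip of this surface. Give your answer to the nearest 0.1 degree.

30.5°

Let the plane be z = a·E + b·N + c.
Pick B−Pick A: 81a − 91b = 34.8;  Pick C−Pick A: 212a − 137b = 34.8.
Solving gives a = −0.19534, b = −0.55629.
Gradient magnitude |∇z| = √(a² + b²) = √(0.03816 + 0.30946) = 0.58959.
True dip = arctan(0.58959) = 30.5°, dipping toward NNE (azimuth ≈ 019°).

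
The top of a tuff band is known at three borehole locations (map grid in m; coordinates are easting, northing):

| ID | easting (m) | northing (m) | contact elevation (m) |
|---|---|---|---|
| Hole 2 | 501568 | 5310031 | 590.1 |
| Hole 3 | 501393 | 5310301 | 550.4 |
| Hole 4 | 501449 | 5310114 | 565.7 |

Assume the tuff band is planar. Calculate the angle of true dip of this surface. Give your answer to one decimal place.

Let the plane be z = a·easting + b·northing + c.
Hole 3−Hole 2: −175a + 270b = −39.7;  Hole 4−Hole 2: −119a + 83b = −24.4.
Solving gives a = 0.18704, b = −0.02581.
Gradient magnitude |∇z| = √(a² + b²) = √(0.03499 + 0.00067) = 0.18882.
True dip = arctan(0.18882) = 10.7°, dipping toward W (azimuth ≈ 278°).

10.7°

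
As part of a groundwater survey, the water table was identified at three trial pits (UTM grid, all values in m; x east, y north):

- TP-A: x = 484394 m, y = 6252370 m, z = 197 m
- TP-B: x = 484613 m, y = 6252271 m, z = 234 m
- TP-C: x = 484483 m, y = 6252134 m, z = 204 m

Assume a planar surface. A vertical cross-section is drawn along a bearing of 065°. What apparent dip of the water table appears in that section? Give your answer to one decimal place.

10.6°

Two edge vectors: TP-A→TP-B = (219, -99, 37), TP-A→TP-C = (89, -236, 7).
Normal n = (TP-A→TP-B) × (TP-A→TP-C) = (8039, 1760, -42873).
So ∂z/∂x = −n_x/n_z = 0.18751 and ∂z/∂y = −n_y/n_z = 0.04105.
Unit vector along 065° is (sin 65°, cos 65°) = (0.9063, 0.4226).
Slope in that direction = a·(0.9063) + b·(0.4226) = 0.18729.
Apparent dip = arctan|0.18729| = 10.6° (true dip is 10.9°, so apparent ≤ true as expected).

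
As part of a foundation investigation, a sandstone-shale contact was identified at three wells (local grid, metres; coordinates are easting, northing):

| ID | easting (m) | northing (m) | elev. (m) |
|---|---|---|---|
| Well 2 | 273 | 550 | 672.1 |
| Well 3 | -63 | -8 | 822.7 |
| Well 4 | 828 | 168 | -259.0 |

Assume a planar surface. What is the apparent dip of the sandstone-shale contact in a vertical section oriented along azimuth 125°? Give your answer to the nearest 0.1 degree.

54.1°

Let the plane be z = a·easting + b·northing + c.
Well 3−Well 2: −336a − 558b = 150.6;  Well 4−Well 2: 555a − 382b = −931.1.
Solving gives a = −1.31741, b = 0.52339.
Unit vector along 125° is (sin 125°, cos 125°) = (0.8192, -0.5736).
Slope in that direction = a·(0.8192) + b·(-0.5736) = −1.37937.
Apparent dip = arctan|1.37937| = 54.1° (true dip is 54.8°, so apparent ≤ true as expected).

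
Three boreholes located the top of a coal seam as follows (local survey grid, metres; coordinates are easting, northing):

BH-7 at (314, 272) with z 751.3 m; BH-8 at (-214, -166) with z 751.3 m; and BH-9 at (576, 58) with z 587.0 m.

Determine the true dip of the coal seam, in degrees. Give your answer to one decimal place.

26.3°

Let the plane be z = a·easting + b·northing + c.
BH-8−BH-7: −528a − 438b = 0;  BH-9−BH-7: 262a − 214b = −164.3.
Solving gives a = −0.31598, b = 0.38091.
Gradient magnitude |∇z| = √(a² + b²) = √(0.09984 + 0.14509) = 0.49491.
True dip = arctan(0.49491) = 26.3°, dipping toward SE (azimuth ≈ 140°).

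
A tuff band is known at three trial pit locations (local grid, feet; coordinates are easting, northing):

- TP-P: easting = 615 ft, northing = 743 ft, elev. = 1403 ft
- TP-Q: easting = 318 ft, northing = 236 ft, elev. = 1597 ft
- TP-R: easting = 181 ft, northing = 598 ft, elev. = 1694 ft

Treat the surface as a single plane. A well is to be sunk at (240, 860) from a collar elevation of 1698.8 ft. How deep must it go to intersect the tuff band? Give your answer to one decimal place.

41.3 ft

Two edge vectors: TP-P→TP-Q = (-297, -507, 194), TP-P→TP-R = (-434, -145, 291).
Normal n = (TP-P→TP-Q) × (TP-P→TP-R) = (-119407, 2231, -176973).
So ∂z/∂easting = −n_x/n_z = −0.67472 and ∂z/∂northing = −n_y/n_z = 0.01261.
Intercept c from TP-P: 1403 + 414.95 − 9.37 = 1808.59.
At (240, 860): z_contact = −161.93 + 10.84 + 1808.59 = 1657.49 ft.
Depth below ground = 1698.8 − 1657.49 = 41.3 ft.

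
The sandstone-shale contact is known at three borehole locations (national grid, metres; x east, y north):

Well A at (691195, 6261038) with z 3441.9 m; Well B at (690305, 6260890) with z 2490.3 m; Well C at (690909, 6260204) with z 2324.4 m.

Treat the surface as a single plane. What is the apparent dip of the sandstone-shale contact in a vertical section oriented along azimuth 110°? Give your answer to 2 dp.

26.13°

Let the plane be z = a·x + b·y + c.
Well B−Well A: −890a − 148b = −951.6;  Well C−Well A: −286a − 834b = −1117.5.
Solving gives a = 0.89758, b = 1.03213.
Unit vector along 110° is (sin 110°, cos 110°) = (0.9397, -0.3420).
Slope in that direction = a·(0.9397) + b·(-0.3420) = 0.49044.
Apparent dip = arctan|0.49044| = 26.13° (true dip is 53.8°, so apparent ≤ true as expected).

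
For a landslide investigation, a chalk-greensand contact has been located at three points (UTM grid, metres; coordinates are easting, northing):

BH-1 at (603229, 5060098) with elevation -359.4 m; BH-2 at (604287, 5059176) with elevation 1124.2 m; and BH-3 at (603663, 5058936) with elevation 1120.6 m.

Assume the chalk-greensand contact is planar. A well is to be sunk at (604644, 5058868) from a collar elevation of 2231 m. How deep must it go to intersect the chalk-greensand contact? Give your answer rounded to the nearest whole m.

610 m

Two edge vectors: BH-1→BH-2 = (1058, -922, 1483.6), BH-1→BH-3 = (434, -1162, 1480).
Normal n = (BH-1→BH-2) × (BH-1→BH-3) = (359383.2, -921957.6, -829248).
So ∂z/∂easting = −n_x/n_z = 0.43338446 and ∂z/∂northing = −n_y/n_z = −1.11179961.
Intercept c from BH-1: -359.4 − 261430.08 + 5625814.96 = 5364025.49.
At (604644, 5058868): z_contact = 262043.3 − 5624447.5 + 5364025.49 = 1621.4 m.
Depth below ground = 2231 − 1621.4 = 610 m.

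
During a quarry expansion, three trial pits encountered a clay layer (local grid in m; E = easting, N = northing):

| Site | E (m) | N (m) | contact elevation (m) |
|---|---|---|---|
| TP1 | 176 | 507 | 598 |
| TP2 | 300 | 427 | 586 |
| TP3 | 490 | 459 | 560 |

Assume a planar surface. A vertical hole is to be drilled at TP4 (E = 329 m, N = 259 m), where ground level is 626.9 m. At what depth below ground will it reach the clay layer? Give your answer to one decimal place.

36.4 m

Two edge vectors: TP1→TP2 = (124, -80, -12), TP1→TP3 = (314, -48, -38).
Normal n = (TP1→TP2) × (TP1→TP3) = (2464, 944, 19168).
So ∂z/∂E = −n_x/n_z = −0.12855 and ∂z/∂N = −n_y/n_z = −0.04925.
Intercept c from TP1: 598 + 22.62 + 24.97 = 645.59.
At (329, 259): z_contact = −42.29 − 12.76 + 645.59 = 590.55 m.
Depth below ground = 626.9 − 590.55 = 36.4 m.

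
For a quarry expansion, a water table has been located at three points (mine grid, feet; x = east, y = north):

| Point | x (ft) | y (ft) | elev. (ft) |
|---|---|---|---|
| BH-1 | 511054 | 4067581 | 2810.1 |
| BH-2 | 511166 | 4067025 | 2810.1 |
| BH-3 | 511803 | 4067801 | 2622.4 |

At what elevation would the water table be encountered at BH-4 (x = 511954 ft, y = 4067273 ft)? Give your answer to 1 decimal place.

Two edge vectors: BH-1→BH-2 = (112, -556, 0), BH-1→BH-3 = (749, 220, -187.7).
Normal n = (BH-1→BH-2) × (BH-1→BH-3) = (104361.2, 21022.4, 441084).
So ∂z/∂x = −n_x/n_z = −0.236601645 and ∂z/∂y = −n_y/n_z = −0.047660763.
Intercept c from BH-1: 2810.1 + 120916.22 + 193864.01 = 317590.33.
At (511954, 4067273): z = −121129.2 − 193849.3 + 317590.33 = 2611.8 ft.

2611.8 ft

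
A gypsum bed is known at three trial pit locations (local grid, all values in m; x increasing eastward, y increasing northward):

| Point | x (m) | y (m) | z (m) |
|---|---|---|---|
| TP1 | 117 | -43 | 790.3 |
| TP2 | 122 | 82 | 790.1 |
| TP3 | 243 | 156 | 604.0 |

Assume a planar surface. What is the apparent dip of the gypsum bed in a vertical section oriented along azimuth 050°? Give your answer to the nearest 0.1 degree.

Let the plane be z = a·x + b·y + c.
TP2−TP1: 5a + 125b = −0.2;  TP3−TP1: 126a + 199b = −186.3.
Solving gives a = −1.57558, b = 0.06142.
Unit vector along 050° is (sin 50°, cos 50°) = (0.7660, 0.6428).
Slope in that direction = a·(0.7660) + b·(0.6428) = −1.16748.
Apparent dip = arctan|1.16748| = 49.4° (true dip is 57.6°, so apparent ≤ true as expected).

49.4°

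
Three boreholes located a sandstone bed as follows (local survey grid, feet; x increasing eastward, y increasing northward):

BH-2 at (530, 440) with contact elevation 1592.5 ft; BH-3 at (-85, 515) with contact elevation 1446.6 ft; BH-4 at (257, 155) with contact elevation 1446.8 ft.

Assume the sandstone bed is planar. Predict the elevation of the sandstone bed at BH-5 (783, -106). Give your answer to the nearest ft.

Two edge vectors: BH-2→BH-3 = (-615, 75, -145.9), BH-2→BH-4 = (-273, -285, -145.7).
Normal n = (BH-2→BH-3) × (BH-2→BH-4) = (-52509, -49774.8, 195750).
So ∂z/∂x = −n_x/n_z = 0.26825 and ∂z/∂y = −n_y/n_z = 0.25428.
Intercept c from BH-2: 1592.5 − 142.17 − 111.88 = 1338.45.
At (783, -106): z = 210.0 − 27.0 + 1338.45 = 1521.5 ft.

1522 ft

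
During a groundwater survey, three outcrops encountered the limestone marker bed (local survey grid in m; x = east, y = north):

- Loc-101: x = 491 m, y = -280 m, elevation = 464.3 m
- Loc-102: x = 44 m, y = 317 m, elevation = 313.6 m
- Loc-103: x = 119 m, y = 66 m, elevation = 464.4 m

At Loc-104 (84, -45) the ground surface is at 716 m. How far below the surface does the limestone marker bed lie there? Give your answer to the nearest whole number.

132 m

Two edge vectors: Loc-101→Loc-102 = (-447, 597, -150.7), Loc-101→Loc-103 = (-372, 346, 0.1).
Normal n = (Loc-101→Loc-102) × (Loc-101→Loc-103) = (52201.9, 56105.1, 67422).
So ∂z/∂x = −n_x/n_z = −0.77426 and ∂z/∂y = −n_y/n_z = −0.83215.
Intercept c from Loc-101: 464.3 + 380.16 − 233.00 = 611.46.
At (84, -45): z_contact = −65.0 + 37.4 + 611.46 = 583.9 m.
Depth below ground = 716 − 583.9 = 132 m.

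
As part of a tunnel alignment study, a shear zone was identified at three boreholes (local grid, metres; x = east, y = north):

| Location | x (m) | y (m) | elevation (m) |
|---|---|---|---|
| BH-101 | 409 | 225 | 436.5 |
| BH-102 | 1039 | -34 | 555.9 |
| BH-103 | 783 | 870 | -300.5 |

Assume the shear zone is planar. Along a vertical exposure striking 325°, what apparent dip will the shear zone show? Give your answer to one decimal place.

34.9°

Two edge vectors: BH-101→BH-102 = (630, -259, 119.4), BH-101→BH-103 = (374, 645, -737).
Normal n = (BH-101→BH-102) × (BH-101→BH-103) = (113870, 508965.6, 503216).
So ∂z/∂x = −n_x/n_z = −0.22628 and ∂z/∂y = −n_y/n_z = −1.01143.
Unit vector along 325° is (sin 325°, cos 325°) = (-0.5736, 0.8192).
Slope in that direction = a·(-0.5736) + b·(0.8192) = −0.69872.
Apparent dip = arctan|0.69872| = 34.9° (true dip is 46.0°, so apparent ≤ true as expected).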